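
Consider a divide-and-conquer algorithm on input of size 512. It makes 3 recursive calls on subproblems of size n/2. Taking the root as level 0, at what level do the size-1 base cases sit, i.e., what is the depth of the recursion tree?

For divide and conquer with division factor 2:

Problem sizes at each level:
Level 0: 512
Level 1: 256
Level 2: 128
Level 3: 64
Level 4: 32
Level 5: 16
Level 6: 8
Level 7: 4
Level 8: 2
Level 9: 1

The root is level 0 and the size-1 base case is level 9 (the tree spans levels 0 through 9, i.e. 10 levels counting the root), so the depth is the number of divisions: log_2(512) = 9

The recursion tree depth is log_2(512) = 9. At each level, the problem size is divided by 2, so it takes 9 divisions to reduce to a base case of size 1. The algorithm makes 3 recursive calls at each level.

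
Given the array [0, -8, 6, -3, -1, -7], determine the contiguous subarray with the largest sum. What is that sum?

Using Kadane's algorithm on [0, -8, 6, -3, -1, -7]:

Scanning through the array:
Position 1 (value -8): max_ending_here = -8, max_so_far = 0
Position 2 (value 6): max_ending_here = 6, max_so_far = 6
Position 3 (value -3): max_ending_here = 3, max_so_far = 6
Position 4 (value -1): max_ending_here = 2, max_so_far = 6
Position 5 (value -7): max_ending_here = -5, max_so_far = 6

Maximum subarray: [6]
Maximum sum: 6

The maximum subarray is [6] with sum 6. This subarray runs from index 2 to index 2.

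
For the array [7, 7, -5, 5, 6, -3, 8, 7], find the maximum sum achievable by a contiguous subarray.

Using Kadane's algorithm on [7, 7, -5, 5, 6, -3, 8, 7]:

Scanning through the array:
Position 1 (value 7): max_ending_here = 14, max_so_far = 14
Position 2 (value -5): max_ending_here = 9, max_so_far = 14
Position 3 (value 5): max_ending_here = 14, max_so_far = 14
Position 4 (value 6): max_ending_here = 20, max_so_far = 20
Position 5 (value -3): max_ending_here = 17, max_so_far = 20
Position 6 (value 8): max_ending_here = 25, max_so_far = 25
Position 7 (value 7): max_ending_here = 32, max_so_far = 32

Maximum subarray: [7, 7, -5, 5, 6, -3, 8, 7]
Maximum sum: 32

The maximum subarray is [7, 7, -5, 5, 6, -3, 8, 7] with sum 32. This subarray runs from index 0 to index 7.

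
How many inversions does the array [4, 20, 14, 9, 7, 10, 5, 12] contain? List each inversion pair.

Finding inversions in [4, 20, 14, 9, 7, 10, 5, 12]:

(1, 2): arr[1]=20 > arr[2]=14
(1, 3): arr[1]=20 > arr[3]=9
(1, 4): arr[1]=20 > arr[4]=7
(1, 5): arr[1]=20 > arr[5]=10
(1, 6): arr[1]=20 > arr[6]=5
(1, 7): arr[1]=20 > arr[7]=12
(2, 3): arr[2]=14 > arr[3]=9
(2, 4): arr[2]=14 > arr[4]=7
(2, 5): arr[2]=14 > arr[5]=10
(2, 6): arr[2]=14 > arr[6]=5
(2, 7): arr[2]=14 > arr[7]=12
(3, 4): arr[3]=9 > arr[4]=7
(3, 6): arr[3]=9 > arr[6]=5
(4, 6): arr[4]=7 > arr[6]=5
(5, 6): arr[5]=10 > arr[6]=5

Total inversions: 15

The array has 15 inversion(s): (1,2), (1,3), (1,4), (1,5), (1,6), (1,7), (2,3), (2,4), (2,5), (2,6), (2,7), (3,4), (3,6), (4,6), (5,6). Each pair (i,j) satisfies i < j and arr[i] > arr[j].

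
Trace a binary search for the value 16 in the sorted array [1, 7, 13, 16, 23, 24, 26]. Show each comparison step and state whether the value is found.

Binary search for 16 in [1, 7, 13, 16, 23, 24, 26]:

lo=0, hi=6, mid=3, arr[mid]=16 -> Found target at index 3!

Binary search finds 16 at index 3 after 1 comparisons. The search repeatedly halves the search space by comparing with the middle element.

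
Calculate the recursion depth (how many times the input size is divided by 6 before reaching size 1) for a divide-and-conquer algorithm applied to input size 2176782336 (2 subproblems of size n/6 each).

For divide and conquer with division factor 6:

Problem sizes at each level:
Level 0: 2176782336
Level 1: 362797056
Level 2: 60466176
Level 3: 10077696
Level 4: 1679616
Level 5: 279936
Level 6: 46656
Level 7: 7776
Level 8: 1296
Level 9: 216
Level 10: 36
Level 11: 6
Level 12: 1

The root is level 0 and the size-1 base case is level 12 (the tree spans levels 0 through 12, i.e. 13 levels counting the root), so the depth is the number of divisions: log_6(2176782336) = 12

The recursion tree depth is log_6(2176782336) = 12. At each level, the problem size is divided by 6, so it takes 12 divisions to reduce to a base case of size 1. The algorithm makes 2 recursive calls at each level.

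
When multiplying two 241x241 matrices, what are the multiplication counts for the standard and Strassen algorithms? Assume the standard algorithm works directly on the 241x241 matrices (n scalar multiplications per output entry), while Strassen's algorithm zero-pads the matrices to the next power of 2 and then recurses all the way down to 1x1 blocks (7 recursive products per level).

Matrix multiplication for 241x241 matrices:

Strassen's algorithm requires power-of-2 dimensions. Pad 241x241 to 256x256 (next power of 2).

Standard algorithm: 241^3 = 13997521 multiplications
Strassen's algorithm: 7^(log2(256)) = 7^8 = 5764801 multiplications
Savings: 13997521 - 5764801 = 8232720 multiplications

Standard: 13997521 multiplications (241^3). Strassen: 5764801 multiplications (7^8, after padding to 256x256). Strassen reduces 8 recursive multiplications to 7 at each level.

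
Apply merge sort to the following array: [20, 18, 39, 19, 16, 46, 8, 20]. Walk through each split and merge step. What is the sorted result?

Merge sort trace:

Split: [20, 18, 39, 19, 16, 46, 8, 20] -> [20, 18, 39, 19] and [16, 46, 8, 20]
  Split: [20, 18, 39, 19] -> [20, 18] and [39, 19]
    Split: [20, 18] -> [20] and [18]
    Merge: [20] + [18] -> [18, 20]
    Split: [39, 19] -> [39] and [19]
    Merge: [39] + [19] -> [19, 39]
  Merge: [18, 20] + [19, 39] -> [18, 19, 20, 39]
  Split: [16, 46, 8, 20] -> [16, 46] and [8, 20]
    Split: [16, 46] -> [16] and [46]
    Merge: [16] + [46] -> [16, 46]
    Split: [8, 20] -> [8] and [20]
    Merge: [8] + [20] -> [8, 20]
  Merge: [16, 46] + [8, 20] -> [8, 16, 20, 46]
Merge: [18, 19, 20, 39] + [8, 16, 20, 46] -> [8, 16, 18, 19, 20, 20, 39, 46]

Final sorted array: [8, 16, 18, 19, 20, 20, 39, 46]

The merge sort proceeds by recursively splitting the array and merging sorted halves.
After all merges, the sorted array is [8, 16, 18, 19, 20, 20, 39, 46].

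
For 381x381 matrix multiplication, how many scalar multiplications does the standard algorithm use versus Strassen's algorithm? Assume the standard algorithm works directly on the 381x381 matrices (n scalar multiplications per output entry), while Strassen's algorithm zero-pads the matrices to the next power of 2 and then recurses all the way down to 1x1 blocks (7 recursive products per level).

Matrix multiplication for 381x381 matrices:

Strassen's algorithm requires power-of-2 dimensions. Pad 381x381 to 512x512 (next power of 2).

Standard algorithm: 381^3 = 55306341 multiplications
Strassen's algorithm: 7^(log2(512)) = 7^9 = 40353607 multiplications
Savings: 55306341 - 40353607 = 14952734 multiplications

Standard: 55306341 multiplications (381^3). Strassen: 40353607 multiplications (7^9, after padding to 512x512). Strassen reduces 8 recursive multiplications to 7 at each level.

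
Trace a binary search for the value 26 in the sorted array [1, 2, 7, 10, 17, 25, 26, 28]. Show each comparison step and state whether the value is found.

Binary search for 26 in [1, 2, 7, 10, 17, 25, 26, 28]:

lo=0, hi=7, mid=3, arr[mid]=10 -> 10 < 26, search right half
lo=4, hi=7, mid=5, arr[mid]=25 -> 25 < 26, search right half
lo=6, hi=7, mid=6, arr[mid]=26 -> Found target at index 6!

Binary search finds 26 at index 6 after 3 comparisons. The search repeatedly halves the search space by comparing with the middle element.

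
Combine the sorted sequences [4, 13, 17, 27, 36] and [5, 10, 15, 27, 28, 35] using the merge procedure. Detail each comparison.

Merging process:

Compare 4 vs 5: take 4 from left. Merged: [4]
Compare 13 vs 5: take 5 from right. Merged: [4, 5]
Compare 13 vs 10: take 10 from right. Merged: [4, 5, 10]
Compare 13 vs 15: take 13 from left. Merged: [4, 5, 10, 13]
Compare 17 vs 15: take 15 from right. Merged: [4, 5, 10, 13, 15]
Compare 17 vs 27: take 17 from left. Merged: [4, 5, 10, 13, 15, 17]
Compare 27 vs 27: take 27 from left. Merged: [4, 5, 10, 13, 15, 17, 27]
Compare 36 vs 27: take 27 from right. Merged: [4, 5, 10, 13, 15, 17, 27, 27]
Compare 36 vs 28: take 28 from right. Merged: [4, 5, 10, 13, 15, 17, 27, 27, 28]
Compare 36 vs 35: take 35 from right. Merged: [4, 5, 10, 13, 15, 17, 27, 27, 28, 35]
Append remaining from left: [36]. Merged: [4, 5, 10, 13, 15, 17, 27, 27, 28, 35, 36]

Final merged array: [4, 5, 10, 13, 15, 17, 27, 27, 28, 35, 36]
Total comparisons: 10

The merged array is [4, 5, 10, 13, 15, 17, 27, 27, 28, 35, 36], requiring 10 comparisons. The merge step runs in O(n) time where n is the total number of elements.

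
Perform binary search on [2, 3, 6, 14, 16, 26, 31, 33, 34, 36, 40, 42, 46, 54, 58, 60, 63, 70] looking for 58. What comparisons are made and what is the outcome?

Binary search for 58 in [2, 3, 6, 14, 16, 26, 31, 33, 34, 36, 40, 42, 46, 54, 58, 60, 63, 70]:

lo=0, hi=17, mid=8, arr[mid]=34 -> 34 < 58, search right half
lo=9, hi=17, mid=13, arr[mid]=54 -> 54 < 58, search right half
lo=14, hi=17, mid=15, arr[mid]=60 -> 60 > 58, search left half
lo=14, hi=14, mid=14, arr[mid]=58 -> Found target at index 14!

Binary search finds 58 at index 14 after 4 comparisons. The search repeatedly halves the search space by comparing with the middle element.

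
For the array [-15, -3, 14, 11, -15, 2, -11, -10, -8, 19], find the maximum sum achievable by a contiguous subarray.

Using Kadane's algorithm on [-15, -3, 14, 11, -15, 2, -11, -10, -8, 19]:

Scanning through the array:
Position 1 (value -3): max_ending_here = -3, max_so_far = -3
Position 2 (value 14): max_ending_here = 14, max_so_far = 14
Position 3 (value 11): max_ending_here = 25, max_so_far = 25
Position 4 (value -15): max_ending_here = 10, max_so_far = 25
Position 5 (value 2): max_ending_here = 12, max_so_far = 25
Position 6 (value -11): max_ending_here = 1, max_so_far = 25
Position 7 (value -10): max_ending_here = -9, max_so_far = 25
Position 8 (value -8): max_ending_here = -8, max_so_far = 25
Position 9 (value 19): max_ending_here = 19, max_so_far = 25

Maximum subarray: [14, 11]
Maximum sum: 25

The maximum subarray is [14, 11] with sum 25. This subarray runs from index 2 to index 3.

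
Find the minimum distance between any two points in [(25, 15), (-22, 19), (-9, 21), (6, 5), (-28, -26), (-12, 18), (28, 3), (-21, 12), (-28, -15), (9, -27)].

Computing all pairwise distances among 10 points:

d((25, 15), (-22, 19)) = 47.1699
d((25, 15), (-9, 21)) = 34.5254
d((25, 15), (6, 5)) = 21.4709
d((25, 15), (-28, -26)) = 67.0075
d((25, 15), (-12, 18)) = 37.1214
d((25, 15), (28, 3)) = 12.3693
d((25, 15), (-21, 12)) = 46.0977
d((25, 15), (-28, -15)) = 60.9016
d((25, 15), (9, -27)) = 44.9444
d((-22, 19), (-9, 21)) = 13.1529
d((-22, 19), (6, 5)) = 31.305
d((-22, 19), (-28, -26)) = 45.3982
d((-22, 19), (-12, 18)) = 10.0499
d((-22, 19), (28, 3)) = 52.4976
d((-22, 19), (-21, 12)) = 7.0711
d((-22, 19), (-28, -15)) = 34.5254
d((-22, 19), (9, -27)) = 55.4707
d((-9, 21), (6, 5)) = 21.9317
d((-9, 21), (-28, -26)) = 50.6952
d((-9, 21), (-12, 18)) = 4.2426 <-- minimum
d((-9, 21), (28, 3)) = 41.1461
d((-9, 21), (-21, 12)) = 15.0
d((-9, 21), (-28, -15)) = 40.7063
d((-9, 21), (9, -27)) = 51.264
d((6, 5), (-28, -26)) = 46.0109
d((6, 5), (-12, 18)) = 22.2036
d((6, 5), (28, 3)) = 22.0907
d((6, 5), (-21, 12)) = 27.8927
d((6, 5), (-28, -15)) = 39.4462
d((6, 5), (9, -27)) = 32.1403
d((-28, -26), (-12, 18)) = 46.8188
d((-28, -26), (28, 3)) = 63.0635
d((-28, -26), (-21, 12)) = 38.6394
d((-28, -26), (-28, -15)) = 11.0
d((-28, -26), (9, -27)) = 37.0135
d((-12, 18), (28, 3)) = 42.72
d((-12, 18), (-21, 12)) = 10.8167
d((-12, 18), (-28, -15)) = 36.6742
d((-12, 18), (9, -27)) = 49.6588
d((28, 3), (-21, 12)) = 49.8197
d((28, 3), (-28, -15)) = 58.8218
d((28, 3), (9, -27)) = 35.5106
d((-21, 12), (-28, -15)) = 27.8927
d((-21, 12), (9, -27)) = 49.2037
d((-28, -15), (9, -27)) = 38.8973

Closest pair: (-9, 21) and (-12, 18) with distance 4.2426

The closest pair is (-9, 21) and (-12, 18) with Euclidean distance 4.2426. For 10 points, brute-force pairwise comparison is shown above. For large n, the divide-and-conquer algorithm (sort by x, recurse on halves, check the dividing strip) achieves O(n log n).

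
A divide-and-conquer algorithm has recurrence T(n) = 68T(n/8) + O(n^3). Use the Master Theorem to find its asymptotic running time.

Master Theorem for T(n) = 68T(n/8) + O(n^3):

a = 68, b = 8, c = 3
log_b(a) = log_8(68) = 2.0292

Case 3: c = 3 > log_8(68) = 2.0292
T(n) = O(n^3) = O(n^3)

For T(n) = 68T(n/8) + O(n^3): log_8(68) = 2.0292. This is Case 3 of the Master Theorem (c > log_b(a), work dominated by root), giving O(n^3).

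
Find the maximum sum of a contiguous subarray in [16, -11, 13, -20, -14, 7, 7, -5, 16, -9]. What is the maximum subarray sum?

Using Kadane's algorithm on [16, -11, 13, -20, -14, 7, 7, -5, 16, -9]:

Scanning through the array:
Position 1 (value -11): max_ending_here = 5, max_so_far = 16
Position 2 (value 13): max_ending_here = 18, max_so_far = 18
Position 3 (value -20): max_ending_here = -2, max_so_far = 18
Position 4 (value -14): max_ending_here = -14, max_so_far = 18
Position 5 (value 7): max_ending_here = 7, max_so_far = 18
Position 6 (value 7): max_ending_here = 14, max_so_far = 18
Position 7 (value -5): max_ending_here = 9, max_so_far = 18
Position 8 (value 16): max_ending_here = 25, max_so_far = 25
Position 9 (value -9): max_ending_here = 16, max_so_far = 25

Maximum subarray: [7, 7, -5, 16]
Maximum sum: 25

The maximum subarray is [7, 7, -5, 16] with sum 25. This subarray runs from index 5 to index 8.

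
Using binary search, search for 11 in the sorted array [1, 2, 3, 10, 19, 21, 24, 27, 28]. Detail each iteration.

Binary search for 11 in [1, 2, 3, 10, 19, 21, 24, 27, 28]:

lo=0, hi=8, mid=4, arr[mid]=19 -> 19 > 11, search left half
lo=0, hi=3, mid=1, arr[mid]=2 -> 2 < 11, search right half
lo=2, hi=3, mid=2, arr[mid]=3 -> 3 < 11, search right half
lo=3, hi=3, mid=3, arr[mid]=10 -> 10 < 11, search right half
lo=4 > hi=3, target 11 not found

Binary search determines that 11 is not in the array after 4 comparisons. The search space was exhausted without finding the target.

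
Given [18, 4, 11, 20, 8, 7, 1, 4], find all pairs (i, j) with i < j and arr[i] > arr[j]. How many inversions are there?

Finding inversions in [18, 4, 11, 20, 8, 7, 1, 4]:

(0, 1): arr[0]=18 > arr[1]=4
(0, 2): arr[0]=18 > arr[2]=11
(0, 4): arr[0]=18 > arr[4]=8
(0, 5): arr[0]=18 > arr[5]=7
(0, 6): arr[0]=18 > arr[6]=1
(0, 7): arr[0]=18 > arr[7]=4
(1, 6): arr[1]=4 > arr[6]=1
(2, 4): arr[2]=11 > arr[4]=8
(2, 5): arr[2]=11 > arr[5]=7
(2, 6): arr[2]=11 > arr[6]=1
(2, 7): arr[2]=11 > arr[7]=4
(3, 4): arr[3]=20 > arr[4]=8
(3, 5): arr[3]=20 > arr[5]=7
(3, 6): arr[3]=20 > arr[6]=1
(3, 7): arr[3]=20 > arr[7]=4
(4, 5): arr[4]=8 > arr[5]=7
(4, 6): arr[4]=8 > arr[6]=1
(4, 7): arr[4]=8 > arr[7]=4
(5, 6): arr[5]=7 > arr[6]=1
(5, 7): arr[5]=7 > arr[7]=4

Total inversions: 20

The array has 20 inversion(s): (0,1), (0,2), (0,4), (0,5), (0,6), (0,7), (1,6), (2,4), (2,5), (2,6), (2,7), (3,4), (3,5), (3,6), (3,7), (4,5), (4,6), (4,7), (5,6), (5,7). Each pair (i,j) satisfies i < j and arr[i] > arr[j].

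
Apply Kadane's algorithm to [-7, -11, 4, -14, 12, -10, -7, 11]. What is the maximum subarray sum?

Using Kadane's algorithm on [-7, -11, 4, -14, 12, -10, -7, 11]:

Scanning through the array:
Position 1 (value -11): max_ending_here = -11, max_so_far = -7
Position 2 (value 4): max_ending_here = 4, max_so_far = 4
Position 3 (value -14): max_ending_here = -10, max_so_far = 4
Position 4 (value 12): max_ending_here = 12, max_so_far = 12
Position 5 (value -10): max_ending_here = 2, max_so_far = 12
Position 6 (value -7): max_ending_here = -5, max_so_far = 12
Position 7 (value 11): max_ending_here = 11, max_so_far = 12

Maximum subarray: [12]
Maximum sum: 12

The maximum subarray is [12] with sum 12. This subarray runs from index 4 to index 4.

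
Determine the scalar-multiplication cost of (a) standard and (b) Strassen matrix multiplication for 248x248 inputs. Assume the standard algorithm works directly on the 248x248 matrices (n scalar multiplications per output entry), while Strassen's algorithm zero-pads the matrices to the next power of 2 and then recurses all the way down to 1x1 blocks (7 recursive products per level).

Matrix multiplication for 248x248 matrices:

Strassen's algorithm requires power-of-2 dimensions. Pad 248x248 to 256x256 (next power of 2).

Standard algorithm: 248^3 = 15252992 multiplications
Strassen's algorithm: 7^(log2(256)) = 7^8 = 5764801 multiplications
Savings: 15252992 - 5764801 = 9488191 multiplications

Standard: 15252992 multiplications (248^3). Strassen: 5764801 multiplications (7^8, after padding to 256x256). Strassen reduces 8 recursive multiplications to 7 at each level.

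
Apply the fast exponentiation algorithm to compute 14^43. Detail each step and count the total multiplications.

Computing 14^43 by squaring (build up from 14^1; each line after the first costs one multiplication):

14^1 = 14
14^2 = (14^1)^2 = 14^2 = 196
14^4 = (14^2)^2 = 196^2 = 38416
14^5 = 14 * 14^4 = 14 * 38416 = 537824
14^10 = (14^5)^2 = 537824^2 = 289254654976
14^20 = (14^10)^2 = 289254654976^2 = 83668255425284801560576
14^21 = 14 * 14^20 = 14 * 83668255425284801560576 = 1171355575953987221848064
14^42 = (14^21)^2 = 1171355575953987221848064^2 = 1372073885318497127491074758162987278899500548096
14^43 = 14 * 14^42 = 14 * 1372073885318497127491074758162987278899500548096 = 19209034394458959784875046614281821904593007673344

Result: 19209034394458959784875046614281821904593007673344
Multiplications needed: 8 (8 lines after 14^1)

14^43 = 19209034394458959784875046614281821904593007673344. Using exponentiation by squaring, this requires 8 multiplications. The key idea: if the exponent is even, square the half-power; if odd, multiply by the base once.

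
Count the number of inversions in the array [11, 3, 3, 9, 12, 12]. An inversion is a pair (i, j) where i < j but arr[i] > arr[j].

Finding inversions in [11, 3, 3, 9, 12, 12]:

(0, 1): arr[0]=11 > arr[1]=3
(0, 2): arr[0]=11 > arr[2]=3
(0, 3): arr[0]=11 > arr[3]=9

Total inversions: 3

The array has 3 inversion(s): (0,1), (0,2), (0,3). Each pair (i,j) satisfies i < j and arr[i] > arr[j].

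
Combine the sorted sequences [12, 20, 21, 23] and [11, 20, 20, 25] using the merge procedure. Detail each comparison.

Merging process:

Compare 12 vs 11: take 11 from right. Merged: [11]
Compare 12 vs 20: take 12 from left. Merged: [11, 12]
Compare 20 vs 20: take 20 from left. Merged: [11, 12, 20]
Compare 21 vs 20: take 20 from right. Merged: [11, 12, 20, 20]
Compare 21 vs 20: take 20 from right. Merged: [11, 12, 20, 20, 20]
Compare 21 vs 25: take 21 from left. Merged: [11, 12, 20, 20, 20, 21]
Compare 23 vs 25: take 23 from left. Merged: [11, 12, 20, 20, 20, 21, 23]
Append remaining from right: [25]. Merged: [11, 12, 20, 20, 20, 21, 23, 25]

Final merged array: [11, 12, 20, 20, 20, 21, 23, 25]
Total comparisons: 7

The merged array is [11, 12, 20, 20, 20, 21, 23, 25], requiring 7 comparisons. The merge step runs in O(n) time where n is the total number of elements.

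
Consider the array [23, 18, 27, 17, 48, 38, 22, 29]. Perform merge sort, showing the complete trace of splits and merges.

Merge sort trace:

Split: [23, 18, 27, 17, 48, 38, 22, 29] -> [23, 18, 27, 17] and [48, 38, 22, 29]
  Split: [23, 18, 27, 17] -> [23, 18] and [27, 17]
    Split: [23, 18] -> [23] and [18]
    Merge: [23] + [18] -> [18, 23]
    Split: [27, 17] -> [27] and [17]
    Merge: [27] + [17] -> [17, 27]
  Merge: [18, 23] + [17, 27] -> [17, 18, 23, 27]
  Split: [48, 38, 22, 29] -> [48, 38] and [22, 29]
    Split: [48, 38] -> [48] and [38]
    Merge: [48] + [38] -> [38, 48]
    Split: [22, 29] -> [22] and [29]
    Merge: [22] + [29] -> [22, 29]
  Merge: [38, 48] + [22, 29] -> [22, 29, 38, 48]
Merge: [17, 18, 23, 27] + [22, 29, 38, 48] -> [17, 18, 22, 23, 27, 29, 38, 48]

Final sorted array: [17, 18, 22, 23, 27, 29, 38, 48]

The merge sort proceeds by recursively splitting the array and merging sorted halves.
After all merges, the sorted array is [17, 18, 22, 23, 27, 29, 38, 48].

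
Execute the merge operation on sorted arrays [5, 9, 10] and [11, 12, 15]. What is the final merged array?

Merging process:

Compare 5 vs 11: take 5 from left. Merged: [5]
Compare 9 vs 11: take 9 from left. Merged: [5, 9]
Compare 10 vs 11: take 10 from left. Merged: [5, 9, 10]
Append remaining from right: [11, 12, 15]. Merged: [5, 9, 10, 11, 12, 15]

Final merged array: [5, 9, 10, 11, 12, 15]
Total comparisons: 3

The merged array is [5, 9, 10, 11, 12, 15], requiring 3 comparisons. The merge step runs in O(n) time where n is the total number of elements.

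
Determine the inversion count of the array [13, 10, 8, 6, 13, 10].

Finding inversions in [13, 10, 8, 6, 13, 10]:

(0, 1): arr[0]=13 > arr[1]=10
(0, 2): arr[0]=13 > arr[2]=8
(0, 3): arr[0]=13 > arr[3]=6
(0, 5): arr[0]=13 > arr[5]=10
(1, 2): arr[1]=10 > arr[2]=8
(1, 3): arr[1]=10 > arr[3]=6
(2, 3): arr[2]=8 > arr[3]=6
(4, 5): arr[4]=13 > arr[5]=10

Total inversions: 8

The array has 8 inversion(s): (0,1), (0,2), (0,3), (0,5), (1,2), (1,3), (2,3), (4,5). Each pair (i,j) satisfies i < j and arr[i] > arr[j].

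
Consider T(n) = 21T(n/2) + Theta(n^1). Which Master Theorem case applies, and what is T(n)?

Master Theorem for T(n) = 21T(n/2) + O(n^1):

a = 21, b = 2, c = 1
log_b(a) = log_2(21) = 4.3923

Case 1: c = 1 < log_2(21) = 4.3923
T(n) = O(n^(log_2 21))

For T(n) = 21T(n/2) + O(n^1): log_2(21) = 4.3923. This is Case 1 of the Master Theorem (c < log_b(a), work dominated by leaves), giving O(n^(log_2 21)).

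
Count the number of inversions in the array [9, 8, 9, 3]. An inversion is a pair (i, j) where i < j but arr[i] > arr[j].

Finding inversions in [9, 8, 9, 3]:

(0, 1): arr[0]=9 > arr[1]=8
(0, 3): arr[0]=9 > arr[3]=3
(1, 3): arr[1]=8 > arr[3]=3
(2, 3): arr[2]=9 > arr[3]=3

Total inversions: 4

The array has 4 inversion(s): (0,1), (0,3), (1,3), (2,3). Each pair (i,j) satisfies i < j and arr[i] > arr[j].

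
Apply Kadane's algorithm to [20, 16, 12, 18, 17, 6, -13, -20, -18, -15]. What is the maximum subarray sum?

Using Kadane's algorithm on [20, 16, 12, 18, 17, 6, -13, -20, -18, -15]:

Scanning through the array:
Position 1 (value 16): max_ending_here = 36, max_so_far = 36
Position 2 (value 12): max_ending_here = 48, max_so_far = 48
Position 3 (value 18): max_ending_here = 66, max_so_far = 66
Position 4 (value 17): max_ending_here = 83, max_so_far = 83
Position 5 (value 6): max_ending_here = 89, max_so_far = 89
Position 6 (value -13): max_ending_here = 76, max_so_far = 89
Position 7 (value -20): max_ending_here = 56, max_so_far = 89
Position 8 (value -18): max_ending_here = 38, max_so_far = 89
Position 9 (value -15): max_ending_here = 23, max_so_far = 89

Maximum subarray: [20, 16, 12, 18, 17, 6]
Maximum sum: 89

The maximum subarray is [20, 16, 12, 18, 17, 6] with sum 89. This subarray runs from index 0 to index 5.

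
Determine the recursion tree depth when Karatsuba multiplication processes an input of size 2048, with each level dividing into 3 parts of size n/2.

For divide and conquer with division factor 2:

Problem sizes at each level:
Level 0: 2048
Level 1: 1024
Level 2: 512
Level 3: 256
Level 4: 128
Level 5: 64
Level 6: 32
Level 7: 16
Level 8: 8
Level 9: 4
Level 10: 2
Level 11: 1

The root is level 0 and the size-1 base case is level 11 (the tree spans levels 0 through 11, i.e. 12 levels counting the root), so the depth is the number of divisions: log_2(2048) = 11

The recursion tree depth is log_2(2048) = 11. At each level, the problem size is divided by 2, so it takes 11 divisions to reduce to a base case of size 1. The algorithm makes 3 recursive calls at each level.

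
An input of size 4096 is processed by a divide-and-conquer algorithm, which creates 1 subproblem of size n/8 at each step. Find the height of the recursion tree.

For divide and conquer with division factor 8:

Problem sizes at each level:
Level 0: 4096
Level 1: 512
Level 2: 64
Level 3: 8
Level 4: 1

The root is level 0 and the size-1 base case is level 4 (the tree spans levels 0 through 4, i.e. 5 levels counting the root), so the depth is the number of divisions: log_8(4096) = 4

The recursion tree depth is log_8(4096) = 4. At each level, the problem size is divided by 8, so it takes 4 divisions to reduce to a base case of size 1. The algorithm makes 1 recursive call at each level.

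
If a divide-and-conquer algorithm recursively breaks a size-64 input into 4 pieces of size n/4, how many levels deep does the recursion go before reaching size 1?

For divide and conquer with division factor 4:

Problem sizes at each level:
Level 0: 64
Level 1: 16
Level 2: 4
Level 3: 1

The root is level 0 and the size-1 base case is level 3 (the tree spans levels 0 through 3, i.e. 4 levels counting the root), so the depth is the number of divisions: log_4(64) = 3

The recursion tree depth is log_4(64) = 3. At each level, the problem size is divided by 4, so it takes 3 divisions to reduce to a base case of size 1. The algorithm makes 4 recursive calls at each level.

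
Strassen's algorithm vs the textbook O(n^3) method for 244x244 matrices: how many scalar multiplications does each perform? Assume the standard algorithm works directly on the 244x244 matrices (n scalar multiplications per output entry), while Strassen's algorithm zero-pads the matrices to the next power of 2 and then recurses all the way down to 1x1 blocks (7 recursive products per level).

Matrix multiplication for 244x244 matrices:

Strassen's algorithm requires power-of-2 dimensions. Pad 244x244 to 256x256 (next power of 2).

Standard algorithm: 244^3 = 14526784 multiplications
Strassen's algorithm: 7^(log2(256)) = 7^8 = 5764801 multiplications
Savings: 14526784 - 5764801 = 8761983 multiplications

Standard: 14526784 multiplications (244^3). Strassen: 5764801 multiplications (7^8, after padding to 256x256). Strassen reduces 8 recursive multiplications to 7 at each level.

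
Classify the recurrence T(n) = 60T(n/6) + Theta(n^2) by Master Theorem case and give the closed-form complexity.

Master Theorem for T(n) = 60T(n/6) + O(n^2):

a = 60, b = 6, c = 2
log_b(a) = log_6(60) = 2.2851

Case 1: c = 2 < log_6(60) = 2.2851
T(n) = O(n^(log_6 60))

For T(n) = 60T(n/6) + O(n^2): log_6(60) = 2.2851. This is Case 1 of the Master Theorem (c < log_b(a), work dominated by leaves), giving O(n^(log_6 60)).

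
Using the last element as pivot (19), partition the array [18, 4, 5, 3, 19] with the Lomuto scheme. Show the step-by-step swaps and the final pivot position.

Lomuto partition with pivot = 19:

Initial array: [18, 4, 5, 3, 19]

arr[0]=18 <= 19: swap with position 0, array becomes [18, 4, 5, 3, 19]
arr[1]=4 <= 19: swap with position 1, array becomes [18, 4, 5, 3, 19]
arr[2]=5 <= 19: swap with position 2, array becomes [18, 4, 5, 3, 19]
arr[3]=3 <= 19: swap with position 3, array becomes [18, 4, 5, 3, 19]

Place pivot at position 4: [18, 4, 5, 3, 19]
Pivot position: 4

After partitioning with pivot 19, the array becomes [18, 4, 5, 3, 19]. The pivot is placed at index 4. All elements to the left of the pivot are <= 19, and all elements to the right are > 19.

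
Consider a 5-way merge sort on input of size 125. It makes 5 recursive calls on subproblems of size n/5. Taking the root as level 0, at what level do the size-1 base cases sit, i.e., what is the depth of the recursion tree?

For divide and conquer with division factor 5:

Problem sizes at each level:
Level 0: 125
Level 1: 25
Level 2: 5
Level 3: 1

The root is level 0 and the size-1 base case is level 3 (the tree spans levels 0 through 3, i.e. 4 levels counting the root), so the depth is the number of divisions: log_5(125) = 3

The recursion tree depth is log_5(125) = 3. At each level, the problem size is divided by 5, so it takes 3 divisions to reduce to a base case of size 1. The algorithm makes 5 recursive calls at each level.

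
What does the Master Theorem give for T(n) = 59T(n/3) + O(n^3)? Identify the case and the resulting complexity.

Master Theorem for T(n) = 59T(n/3) + O(n^3):

a = 59, b = 3, c = 3
log_b(a) = log_3(59) = 3.7115

Case 1: c = 3 < log_3(59) = 3.7115
T(n) = O(n^(log_3 59))

For T(n) = 59T(n/3) + O(n^3): log_3(59) = 3.7115. This is Case 1 of the Master Theorem (c < log_b(a), work dominated by leaves), giving O(n^(log_3 59)).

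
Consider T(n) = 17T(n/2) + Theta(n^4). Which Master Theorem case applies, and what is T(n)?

Master Theorem for T(n) = 17T(n/2) + O(n^4):

a = 17, b = 2, c = 4
log_b(a) = log_2(17) = 4.0875

Case 1: c = 4 < log_2(17) = 4.0875
T(n) = O(n^(log_2 17))

For T(n) = 17T(n/2) + O(n^4): log_2(17) = 4.0875. This is Case 1 of the Master Theorem (c < log_b(a), work dominated by leaves), giving O(n^(log_2 17)).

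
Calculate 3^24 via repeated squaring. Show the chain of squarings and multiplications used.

Computing 3^24 by squaring (build up from 3^1; each line after the first costs one multiplication):

3^1 = 3
3^2 = (3^1)^2 = 3^2 = 9
3^3 = 3 * 3^2 = 3 * 9 = 27
3^6 = (3^3)^2 = 27^2 = 729
3^12 = (3^6)^2 = 729^2 = 531441
3^24 = (3^12)^2 = 531441^2 = 282429536481

Result: 282429536481
Multiplications needed: 5 (5 lines after 3^1)

3^24 = 282429536481. Using exponentiation by squaring, this requires 5 multiplications. The key idea: if the exponent is even, square the half-power; if odd, multiply by the base once.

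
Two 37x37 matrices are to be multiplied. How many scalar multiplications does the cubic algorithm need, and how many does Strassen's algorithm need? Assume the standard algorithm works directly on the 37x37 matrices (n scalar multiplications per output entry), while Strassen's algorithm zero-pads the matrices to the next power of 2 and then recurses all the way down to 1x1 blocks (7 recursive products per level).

Matrix multiplication for 37x37 matrices:

Strassen's algorithm requires power-of-2 dimensions. Pad 37x37 to 64x64 (next power of 2).

Standard algorithm: 37^3 = 50653 multiplications
Strassen's algorithm: 7^(log2(64)) = 7^6 = 117649 multiplications
Difference: 50653 - 117649 = -66996 (Strassen uses MORE here due to padding overhead — for small or just-over-power-of-2 n, padding can outweigh the per-level savings)

Standard: 50653 multiplications (37^3). Strassen: 117649 multiplications (7^6, after padding to 64x64). Strassen reduces 8 recursive multiplications to 7 at each level.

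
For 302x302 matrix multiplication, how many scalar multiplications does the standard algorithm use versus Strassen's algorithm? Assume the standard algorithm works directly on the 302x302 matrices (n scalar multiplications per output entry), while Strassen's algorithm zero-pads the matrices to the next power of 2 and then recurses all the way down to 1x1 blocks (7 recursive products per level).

Matrix multiplication for 302x302 matrices:

Strassen's algorithm requires power-of-2 dimensions. Pad 302x302 to 512x512 (next power of 2).

Standard algorithm: 302^3 = 27543608 multiplications
Strassen's algorithm: 7^(log2(512)) = 7^9 = 40353607 multiplications
Difference: 27543608 - 40353607 = -12809999 (Strassen uses MORE here due to padding overhead — for small or just-over-power-of-2 n, padding can outweigh the per-level savings)

Standard: 27543608 multiplications (302^3). Strassen: 40353607 multiplications (7^9, after padding to 512x512). Strassen reduces 8 recursive multiplications to 7 at each level.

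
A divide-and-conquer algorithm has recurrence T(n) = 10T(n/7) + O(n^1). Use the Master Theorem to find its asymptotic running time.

Master Theorem for T(n) = 10T(n/7) + O(n^1):

a = 10, b = 7, c = 1
log_b(a) = log_7(10) = 1.1833

Case 1: c = 1 < log_7(10) = 1.1833
T(n) = O(n^(log_7 10))

For T(n) = 10T(n/7) + O(n^1): log_7(10) = 1.1833. This is Case 1 of the Master Theorem (c < log_b(a), work dominated by leaves), giving O(n^(log_7 10)).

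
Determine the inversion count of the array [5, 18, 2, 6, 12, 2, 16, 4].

Finding inversions in [5, 18, 2, 6, 12, 2, 16, 4]:

(0, 2): arr[0]=5 > arr[2]=2
(0, 5): arr[0]=5 > arr[5]=2
(0, 7): arr[0]=5 > arr[7]=4
(1, 2): arr[1]=18 > arr[2]=2
(1, 3): arr[1]=18 > arr[3]=6
(1, 4): arr[1]=18 > arr[4]=12
(1, 5): arr[1]=18 > arr[5]=2
(1, 6): arr[1]=18 > arr[6]=16
(1, 7): arr[1]=18 > arr[7]=4
(3, 5): arr[3]=6 > arr[5]=2
(3, 7): arr[3]=6 > arr[7]=4
(4, 5): arr[4]=12 > arr[5]=2
(4, 7): arr[4]=12 > arr[7]=4
(6, 7): arr[6]=16 > arr[7]=4

Total inversions: 14

The array has 14 inversion(s): (0,2), (0,5), (0,7), (1,2), (1,3), (1,4), (1,5), (1,6), (1,7), (3,5), (3,7), (4,5), (4,7), (6,7). Each pair (i,j) satisfies i < j and arr[i] > arr[j].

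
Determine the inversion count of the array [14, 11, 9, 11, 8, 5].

Finding inversions in [14, 11, 9, 11, 8, 5]:

(0, 1): arr[0]=14 > arr[1]=11
(0, 2): arr[0]=14 > arr[2]=9
(0, 3): arr[0]=14 > arr[3]=11
(0, 4): arr[0]=14 > arr[4]=8
(0, 5): arr[0]=14 > arr[5]=5
(1, 2): arr[1]=11 > arr[2]=9
(1, 4): arr[1]=11 > arr[4]=8
(1, 5): arr[1]=11 > arr[5]=5
(2, 4): arr[2]=9 > arr[4]=8
(2, 5): arr[2]=9 > arr[5]=5
(3, 4): arr[3]=11 > arr[4]=8
(3, 5): arr[3]=11 > arr[5]=5
(4, 5): arr[4]=8 > arr[5]=5

Total inversions: 13

The array has 13 inversion(s): (0,1), (0,2), (0,3), (0,4), (0,5), (1,2), (1,4), (1,5), (2,4), (2,5), (3,4), (3,5), (4,5). Each pair (i,j) satisfies i < j and arr[i] > arr[j].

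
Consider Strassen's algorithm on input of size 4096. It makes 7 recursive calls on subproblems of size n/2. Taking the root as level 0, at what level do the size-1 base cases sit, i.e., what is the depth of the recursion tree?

For divide and conquer with division factor 2:

Problem sizes at each level:
Level 0: 4096
Level 1: 2048
Level 2: 1024
Level 3: 512
Level 4: 256
Level 5: 128
Level 6: 64
Level 7: 32
Level 8: 16
Level 9: 8
Level 10: 4
Level 11: 2
Level 12: 1

The root is level 0 and the size-1 base case is level 12 (the tree spans levels 0 through 12, i.e. 13 levels counting the root), so the depth is the number of divisions: log_2(4096) = 12

The recursion tree depth is log_2(4096) = 12. At each level, the problem size is divided by 2, so it takes 12 divisions to reduce to a base case of size 1. The algorithm makes 7 recursive calls at each level.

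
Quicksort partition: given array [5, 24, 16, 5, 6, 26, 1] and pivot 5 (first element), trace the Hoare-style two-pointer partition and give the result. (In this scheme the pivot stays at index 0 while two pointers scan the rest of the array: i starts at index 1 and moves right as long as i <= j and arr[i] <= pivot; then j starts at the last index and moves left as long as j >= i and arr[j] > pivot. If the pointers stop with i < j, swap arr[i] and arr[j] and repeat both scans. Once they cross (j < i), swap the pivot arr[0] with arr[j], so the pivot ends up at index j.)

Hoare-style two-pointer partition with pivot = 5:

Initial array: [5, 24, 16, 5, 6, 26, 1]

Pointers start at i = 1, j = 6.
i stops at index 1 (arr[1]=24 > 5), j stops at index 6 (arr[6]=1 <= 5): swap arr[1] and arr[6], array becomes [5, 1, 16, 5, 6, 26, 24]
i stops at index 2 (arr[2]=16 > 5), j stops at index 3 (arr[3]=5 <= 5): swap arr[2] and arr[3], array becomes [5, 1, 5, 16, 6, 26, 24]
i ends at 3, j ends at 2: the pointers have crossed (j < i), so scanning stops.

Swap pivot arr[0] with arr[2] to place pivot at position 2: [5, 1, 5, 16, 6, 26, 24]
Pivot position: 2

After partitioning with pivot 5, the array becomes [5, 1, 5, 16, 6, 26, 24]. The pivot is placed at index 2. All elements to the left of the pivot are <= 5, and all elements to the right are > 5.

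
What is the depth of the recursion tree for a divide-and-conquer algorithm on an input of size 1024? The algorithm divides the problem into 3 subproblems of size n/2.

For divide and conquer with division factor 2:

Problem sizes at each level:
Level 0: 1024
Level 1: 512
Level 2: 256
Level 3: 128
Level 4: 64
Level 5: 32
Level 6: 16
Level 7: 8
Level 8: 4
Level 9: 2
Level 10: 1

The root is level 0 and the size-1 base case is level 10 (the tree spans levels 0 through 10, i.e. 11 levels counting the root), so the depth is the number of divisions: log_2(1024) = 10

The recursion tree depth is log_2(1024) = 10. At each level, the problem size is divided by 2, so it takes 10 divisions to reduce to a base case of size 1. The algorithm makes 3 recursive calls at each level.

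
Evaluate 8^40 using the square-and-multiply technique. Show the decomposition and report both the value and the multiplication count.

Computing 8^40 by squaring (build up from 8^1; each line after the first costs one multiplication):

8^1 = 8
8^2 = (8^1)^2 = 8^2 = 64
8^4 = (8^2)^2 = 64^2 = 4096
8^5 = 8 * 8^4 = 8 * 4096 = 32768
8^10 = (8^5)^2 = 32768^2 = 1073741824
8^20 = (8^10)^2 = 1073741824^2 = 1152921504606846976
8^40 = (8^20)^2 = 1152921504606846976^2 = 1329227995784915872903807060280344576

Result: 1329227995784915872903807060280344576
Multiplications needed: 6 (6 lines after 8^1)

8^40 = 1329227995784915872903807060280344576. Using exponentiation by squaring, this requires 6 multiplications. The key idea: if the exponent is even, square the half-power; if odd, multiply by the base once.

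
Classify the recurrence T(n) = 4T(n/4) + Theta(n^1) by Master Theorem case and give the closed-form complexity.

Master Theorem for T(n) = 4T(n/4) + O(n^1):

a = 4, b = 4, c = 1
log_b(a) = log_4(4) = 1.0000

Case 2: c = 1 = log_4(4) = 1.0000
T(n) = O(n^1 log n) = O(n log n)

For T(n) = 4T(n/4) + O(n^1): log_4(4) = 1.0000. This is Case 2 of the Master Theorem (c = log_b(a), equal work at all levels), giving O(n log n).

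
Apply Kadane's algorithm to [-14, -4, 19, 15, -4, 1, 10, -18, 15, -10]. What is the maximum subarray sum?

Using Kadane's algorithm on [-14, -4, 19, 15, -4, 1, 10, -18, 15, -10]:

Scanning through the array:
Position 1 (value -4): max_ending_here = -4, max_so_far = -4
Position 2 (value 19): max_ending_here = 19, max_so_far = 19
Position 3 (value 15): max_ending_here = 34, max_so_far = 34
Position 4 (value -4): max_ending_here = 30, max_so_far = 34
Position 5 (value 1): max_ending_here = 31, max_so_far = 34
Position 6 (value 10): max_ending_here = 41, max_so_far = 41
Position 7 (value -18): max_ending_here = 23, max_so_far = 41
Position 8 (value 15): max_ending_here = 38, max_so_far = 41
Position 9 (value -10): max_ending_here = 28, max_so_far = 41

Maximum subarray: [19, 15, -4, 1, 10]
Maximum sum: 41

The maximum subarray is [19, 15, -4, 1, 10] with sum 41. This subarray runs from index 2 to index 6.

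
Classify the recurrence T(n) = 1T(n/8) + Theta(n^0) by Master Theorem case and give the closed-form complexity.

Master Theorem for T(n) = 1T(n/8) + O(n^0):

a = 1, b = 8, c = 0
log_b(a) = log_8(1) = 0.0000

Case 2: c = 0 = log_8(1) = 0.0000
T(n) = O(n^0 log n) = O(log n)

For T(n) = 1T(n/8) + O(n^0): log_8(1) = 0.0000. This is Case 2 of the Master Theorem (c = log_b(a), equal work at all levels), giving O(log n).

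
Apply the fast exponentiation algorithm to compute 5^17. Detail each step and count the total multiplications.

Computing 5^17 by squaring (build up from 5^1; each line after the first costs one multiplication):

5^1 = 5
5^2 = (5^1)^2 = 5^2 = 25
5^4 = (5^2)^2 = 25^2 = 625
5^8 = (5^4)^2 = 625^2 = 390625
5^16 = (5^8)^2 = 390625^2 = 152587890625
5^17 = 5 * 5^16 = 5 * 152587890625 = 762939453125

Result: 762939453125
Multiplications needed: 5 (5 lines after 5^1)

5^17 = 762939453125. Using exponentiation by squaring, this requires 5 multiplications. The key idea: if the exponent is even, square the half-power; if odd, multiply by the base once.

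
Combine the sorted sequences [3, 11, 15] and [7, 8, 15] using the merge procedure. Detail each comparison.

Merging process:

Compare 3 vs 7: take 3 from left. Merged: [3]
Compare 11 vs 7: take 7 from right. Merged: [3, 7]
Compare 11 vs 8: take 8 from right. Merged: [3, 7, 8]
Compare 11 vs 15: take 11 from left. Merged: [3, 7, 8, 11]
Compare 15 vs 15: take 15 from left. Merged: [3, 7, 8, 11, 15]
Append remaining from right: [15]. Merged: [3, 7, 8, 11, 15, 15]

Final merged array: [3, 7, 8, 11, 15, 15]
Total comparisons: 5

The merged array is [3, 7, 8, 11, 15, 15], requiring 5 comparisons. The merge step runs in O(n) time where n is the total number of elements.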